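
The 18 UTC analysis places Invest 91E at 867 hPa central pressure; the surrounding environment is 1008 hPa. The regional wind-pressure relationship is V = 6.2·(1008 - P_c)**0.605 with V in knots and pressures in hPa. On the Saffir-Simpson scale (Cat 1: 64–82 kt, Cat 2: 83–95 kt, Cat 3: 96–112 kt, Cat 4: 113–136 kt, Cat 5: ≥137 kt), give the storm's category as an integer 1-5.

ΔP = 1008 − 867 = 141 hPa.
V ≈ 6.2 × 141^0.605 = 6.2 × 19.97 ≈ 124 kt.
124 kt falls in the Category 4 band.

4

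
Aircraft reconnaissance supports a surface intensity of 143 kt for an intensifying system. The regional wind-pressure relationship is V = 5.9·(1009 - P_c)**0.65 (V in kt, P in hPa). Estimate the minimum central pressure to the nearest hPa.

ΔP = (V / 5.9)^(1/0.65) = (143/5.9)^1.538.
143/5.9 = 24.237; 24.237^1.538 ≈ 134.89 hPa.
P_c = 1009 − 134.89 = 874.11 ≈ 874 hPa.

874 hPa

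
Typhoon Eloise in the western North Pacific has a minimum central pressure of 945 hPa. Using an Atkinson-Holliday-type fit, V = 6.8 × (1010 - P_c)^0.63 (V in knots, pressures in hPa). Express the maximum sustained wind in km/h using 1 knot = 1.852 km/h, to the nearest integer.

ΔP = 1010 − 945 = 65 hPa.
V ≈ 6.8 × 65^0.63 = 6.8 × 13.872 ≈ 94.329 kt.
94.329 × 1.852 ≈ 174.70 km/h → 175 km/h.

175 km/h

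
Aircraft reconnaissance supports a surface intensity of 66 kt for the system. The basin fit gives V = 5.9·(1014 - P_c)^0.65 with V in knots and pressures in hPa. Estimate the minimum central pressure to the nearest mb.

ΔP = (V / 5.9)^(1/0.65) = (66/5.9)^1.538.
66/5.9 = 11.186; 11.186^1.538 ≈ 41.06 mb.
P_c = 1014 − 41.06 = 972.94 ≈ 973 mb.

973 mb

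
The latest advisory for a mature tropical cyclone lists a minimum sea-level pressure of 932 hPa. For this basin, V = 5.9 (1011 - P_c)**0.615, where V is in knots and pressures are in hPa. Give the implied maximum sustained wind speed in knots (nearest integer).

87 kt

ΔP = 1011 − 932 = 79 hPa.
79^0.615 ≈ 14.691.
V ≈ 5.9 × 14.691 ≈ 86.7 kt.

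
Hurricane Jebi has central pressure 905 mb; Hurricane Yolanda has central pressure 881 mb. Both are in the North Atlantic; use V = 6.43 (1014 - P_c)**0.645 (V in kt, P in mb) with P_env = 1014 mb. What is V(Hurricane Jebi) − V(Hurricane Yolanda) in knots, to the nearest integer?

Hurricane Jebi: ΔP = 109; V ≈ 6.43 × 109^0.645 ≈ 132.54 kt.
Hurricane Yolanda: ΔP = 133; V ≈ 6.43 × 133^0.645 ≈ 150.69 kt.
Difference ≈ 132.54 − 150.69 = -18.15 → -18 kt.

-18 kt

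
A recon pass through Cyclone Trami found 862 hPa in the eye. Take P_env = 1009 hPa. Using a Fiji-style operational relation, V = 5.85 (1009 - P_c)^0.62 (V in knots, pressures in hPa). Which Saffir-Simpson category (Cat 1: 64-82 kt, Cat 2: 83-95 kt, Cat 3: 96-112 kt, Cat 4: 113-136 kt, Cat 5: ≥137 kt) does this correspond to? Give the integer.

ΔP = 1009 − 862 = 147 hPa.
V ≈ 5.85 × 147^0.62 = 5.85 × 22.07 ≈ 129 kt.
129 kt falls in the Category 4 band.

4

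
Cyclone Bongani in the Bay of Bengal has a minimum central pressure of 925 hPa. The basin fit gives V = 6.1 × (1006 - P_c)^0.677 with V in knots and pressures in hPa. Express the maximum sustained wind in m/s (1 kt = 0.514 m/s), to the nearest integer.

61 m/s

ΔP = 1006 − 925 = 81 hPa.
V ≈ 6.1 × 81^0.677 = 6.1 × 19.590 ≈ 119.502 kt.
119.502 × 0.514 ≈ 61.42 m/s → 61 m/s.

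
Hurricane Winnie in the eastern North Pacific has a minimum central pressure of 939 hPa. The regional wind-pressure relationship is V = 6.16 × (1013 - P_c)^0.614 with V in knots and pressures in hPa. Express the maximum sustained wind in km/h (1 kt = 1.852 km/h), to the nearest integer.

ΔP = 1013 − 939 = 74 hPa.
V ≈ 6.16 × 74^0.614 = 6.16 × 14.051 ≈ 86.554 kt.
86.554 × 1.852 ≈ 160.30 km/h → 160 km/h.

160 km/h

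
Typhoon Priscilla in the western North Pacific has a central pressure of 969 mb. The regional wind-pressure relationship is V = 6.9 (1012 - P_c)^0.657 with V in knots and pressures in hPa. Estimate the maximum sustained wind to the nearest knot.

ΔP = 1012 − 969 = 43 mb.
43^0.657 ≈ 11.836.
V ≈ 6.9 × 11.836 ≈ 81.7 kt.

82 kt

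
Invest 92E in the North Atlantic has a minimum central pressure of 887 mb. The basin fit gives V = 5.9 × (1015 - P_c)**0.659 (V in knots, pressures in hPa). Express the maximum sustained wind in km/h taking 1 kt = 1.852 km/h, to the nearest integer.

267 km/h

ΔP = 1015 − 887 = 128 mb.
V ≈ 5.9 × 128^0.659 = 5.9 × 24.471 ≈ 144.379 kt.
144.379 × 1.852 ≈ 267.39 km/h → 267 km/h.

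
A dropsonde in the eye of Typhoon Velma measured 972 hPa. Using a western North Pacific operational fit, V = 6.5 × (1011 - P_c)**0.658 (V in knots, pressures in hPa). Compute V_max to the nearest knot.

72 kt

ΔP = 1011 − 972 = 39 hPa.
39^0.658 ≈ 11.141.
V ≈ 6.5 × 11.141 ≈ 72.4 kt.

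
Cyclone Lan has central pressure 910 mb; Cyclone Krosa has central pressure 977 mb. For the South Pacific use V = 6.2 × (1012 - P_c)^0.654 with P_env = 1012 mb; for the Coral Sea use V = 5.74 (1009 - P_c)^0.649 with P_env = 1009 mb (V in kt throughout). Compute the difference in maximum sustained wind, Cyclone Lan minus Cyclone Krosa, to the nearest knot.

73 kt

Cyclone Lan: ΔP = 102; V ≈ 6.2 × 102^0.654 ≈ 127.65 kt.
Cyclone Krosa: ΔP = 32; V ≈ 5.74 × 32^0.649 ≈ 54.42 kt.
Difference ≈ 127.65 − 54.42 = 73.23 → 73 kt.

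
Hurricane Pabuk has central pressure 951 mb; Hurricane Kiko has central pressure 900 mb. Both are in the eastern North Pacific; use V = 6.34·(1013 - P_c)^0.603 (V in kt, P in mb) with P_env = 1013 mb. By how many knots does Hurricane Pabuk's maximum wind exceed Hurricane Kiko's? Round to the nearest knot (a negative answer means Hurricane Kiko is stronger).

Hurricane Pabuk: ΔP = 62; V ≈ 6.34 × 62^0.603 ≈ 76.37 kt.
Hurricane Kiko: ΔP = 113; V ≈ 6.34 × 113^0.603 ≈ 109.67 kt.
Difference ≈ 76.37 − 109.67 = -33.30 → -33 kt.

-33 kt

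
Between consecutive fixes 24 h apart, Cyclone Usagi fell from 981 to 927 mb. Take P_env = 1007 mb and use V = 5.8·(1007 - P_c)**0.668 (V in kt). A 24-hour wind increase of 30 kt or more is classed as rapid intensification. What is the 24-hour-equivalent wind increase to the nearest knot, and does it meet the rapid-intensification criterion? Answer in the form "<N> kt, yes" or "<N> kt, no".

57 kt, yes

V₁: ΔP = 26, V ≈ 5.8 × 26^0.668 ≈ 51.12 kt.
V₂: ΔP = 80, V ≈ 5.8 × 80^0.668 ≈ 108.32 kt.
ΔV over 24 h = 57.20 kt → 24 h equivalent = 57.20 × 24/24 ≈ 57.20 kt.
57 kt ≥ 30 kt ⇒ rapid intensification.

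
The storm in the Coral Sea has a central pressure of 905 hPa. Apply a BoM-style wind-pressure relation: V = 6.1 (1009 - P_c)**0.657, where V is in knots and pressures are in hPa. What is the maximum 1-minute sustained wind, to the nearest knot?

129 kt

ΔP = 1009 − 905 = 104 hPa.
104^0.657 ≈ 21.144.
V ≈ 6.1 × 21.144 ≈ 129.0 kt.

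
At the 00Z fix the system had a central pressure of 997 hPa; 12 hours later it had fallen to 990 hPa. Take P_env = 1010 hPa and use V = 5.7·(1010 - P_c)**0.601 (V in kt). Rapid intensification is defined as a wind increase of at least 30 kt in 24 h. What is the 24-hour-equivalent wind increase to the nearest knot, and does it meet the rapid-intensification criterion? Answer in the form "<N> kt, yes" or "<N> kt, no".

V₁: ΔP = 13, V ≈ 5.7 × 13^0.601 ≈ 26.63 kt.
V₂: ΔP = 20, V ≈ 5.7 × 20^0.601 ≈ 34.50 kt.
ΔV over 12 h = 7.87 kt → 24 h equivalent = 7.87 × 24/12 ≈ 15.74 kt.
16 kt < 30 kt ⇒ not rapid intensification.

16 kt, no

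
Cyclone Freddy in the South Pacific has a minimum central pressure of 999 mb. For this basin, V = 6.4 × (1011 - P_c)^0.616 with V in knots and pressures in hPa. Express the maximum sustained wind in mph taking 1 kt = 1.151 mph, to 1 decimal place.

ΔP = 1011 − 999 = 12 mb.
V ≈ 6.4 × 12^0.616 = 6.4 × 4.621 ≈ 29.577 kt.
29.577 × 1.151 ≈ 34.04 mph → 34.0 mph.

34.0 mph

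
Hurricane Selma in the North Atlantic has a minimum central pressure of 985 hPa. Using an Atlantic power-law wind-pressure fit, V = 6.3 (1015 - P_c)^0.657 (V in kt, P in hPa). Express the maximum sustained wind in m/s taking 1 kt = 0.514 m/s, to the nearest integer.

ΔP = 1015 − 985 = 30 hPa.
V ≈ 6.3 × 30^0.657 = 6.3 × 9.343 ≈ 58.859 kt.
58.859 × 0.514 ≈ 30.25 m/s → 30 m/s.

30 m/s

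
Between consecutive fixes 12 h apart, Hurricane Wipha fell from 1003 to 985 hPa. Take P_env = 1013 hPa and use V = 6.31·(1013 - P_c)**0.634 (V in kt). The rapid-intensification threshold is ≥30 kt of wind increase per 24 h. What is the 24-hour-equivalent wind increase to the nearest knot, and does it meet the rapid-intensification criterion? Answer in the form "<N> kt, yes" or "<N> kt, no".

V₁: ΔP = 10, V ≈ 6.31 × 10^0.634 ≈ 27.17 kt.
V₂: ΔP = 28, V ≈ 6.31 × 28^0.634 ≈ 52.18 kt.
ΔV over 12 h = 25.01 kt → 24 h equivalent = 25.01 × 24/12 ≈ 50.02 kt.
50 kt ≥ 30 kt ⇒ rapid intensification.

50 kt, yes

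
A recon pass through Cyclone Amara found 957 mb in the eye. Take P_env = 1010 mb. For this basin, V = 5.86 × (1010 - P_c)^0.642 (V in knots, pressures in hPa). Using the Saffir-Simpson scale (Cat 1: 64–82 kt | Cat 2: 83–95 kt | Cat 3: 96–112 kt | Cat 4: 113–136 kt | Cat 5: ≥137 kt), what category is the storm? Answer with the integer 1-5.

1

ΔP = 1010 − 957 = 53 mb.
V ≈ 5.86 × 53^0.642 = 5.86 × 12.79 ≈ 75 kt.
75 kt falls in the Category 1 band.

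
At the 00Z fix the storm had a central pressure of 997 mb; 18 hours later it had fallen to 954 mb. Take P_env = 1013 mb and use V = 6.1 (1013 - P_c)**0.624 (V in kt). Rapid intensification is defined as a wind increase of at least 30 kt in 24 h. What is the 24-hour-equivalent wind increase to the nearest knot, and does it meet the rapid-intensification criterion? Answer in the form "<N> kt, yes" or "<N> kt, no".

V₁: ΔP = 16, V ≈ 6.1 × 16^0.624 ≈ 34.41 kt.
V₂: ΔP = 59, V ≈ 6.1 × 59^0.624 ≈ 77.69 kt.
ΔV over 18 h = 43.28 kt → 24 h equivalent = 43.28 × 24/18 ≈ 57.71 kt.
58 kt ≥ 30 kt ⇒ rapid intensification.

58 kt, yes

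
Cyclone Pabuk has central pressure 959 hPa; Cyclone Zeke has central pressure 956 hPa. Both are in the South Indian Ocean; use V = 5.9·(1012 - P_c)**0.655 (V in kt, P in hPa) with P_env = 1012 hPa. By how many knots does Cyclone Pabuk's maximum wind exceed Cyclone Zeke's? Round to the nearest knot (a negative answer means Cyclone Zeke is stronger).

-3 kt

Cyclone Pabuk: ΔP = 53; V ≈ 5.9 × 53^0.655 ≈ 79.48 kt.
Cyclone Zeke: ΔP = 56; V ≈ 5.9 × 56^0.655 ≈ 82.40 kt.
Difference ≈ 79.48 − 82.40 = -2.92 → -3 kt.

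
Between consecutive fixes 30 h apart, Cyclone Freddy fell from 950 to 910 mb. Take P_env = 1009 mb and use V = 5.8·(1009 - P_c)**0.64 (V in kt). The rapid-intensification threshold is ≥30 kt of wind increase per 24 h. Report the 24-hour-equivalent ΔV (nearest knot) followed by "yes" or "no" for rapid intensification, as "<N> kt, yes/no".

V₁: ΔP = 59, V ≈ 5.8 × 59^0.64 ≈ 78.84 kt.
V₂: ΔP = 99, V ≈ 5.8 × 99^0.64 ≈ 109.81 kt.
ΔV over 30 h = 30.97 kt → 24 h equivalent = 30.97 × 24/30 ≈ 24.78 kt.
25 kt < 30 kt ⇒ not rapid intensification.

25 kt, no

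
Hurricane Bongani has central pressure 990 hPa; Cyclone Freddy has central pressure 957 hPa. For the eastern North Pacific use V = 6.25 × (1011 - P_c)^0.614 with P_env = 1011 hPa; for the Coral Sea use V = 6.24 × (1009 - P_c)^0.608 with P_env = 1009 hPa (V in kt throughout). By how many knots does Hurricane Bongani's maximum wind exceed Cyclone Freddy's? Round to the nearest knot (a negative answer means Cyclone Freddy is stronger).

-28 kt

Hurricane Bongani: ΔP = 21; V ≈ 6.25 × 21^0.614 ≈ 40.52 kt.
Cyclone Freddy: ΔP = 52; V ≈ 6.24 × 52^0.608 ≈ 68.95 kt.
Difference ≈ 40.52 − 68.95 = -28.43 → -28 kt.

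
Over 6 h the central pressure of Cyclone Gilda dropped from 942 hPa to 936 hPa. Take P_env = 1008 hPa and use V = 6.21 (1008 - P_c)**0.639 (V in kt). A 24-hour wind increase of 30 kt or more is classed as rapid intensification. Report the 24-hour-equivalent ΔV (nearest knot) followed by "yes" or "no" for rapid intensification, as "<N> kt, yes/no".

21 kt, no

V₁: ΔP = 66, V ≈ 6.21 × 66^0.639 ≈ 90.32 kt.
V₂: ΔP = 72, V ≈ 6.21 × 72^0.639 ≈ 95.48 kt.
ΔV over 6 h = 5.16 kt → 24 h equivalent = 5.16 × 24/6 ≈ 20.64 kt.
21 kt < 30 kt ⇒ not rapid intensification.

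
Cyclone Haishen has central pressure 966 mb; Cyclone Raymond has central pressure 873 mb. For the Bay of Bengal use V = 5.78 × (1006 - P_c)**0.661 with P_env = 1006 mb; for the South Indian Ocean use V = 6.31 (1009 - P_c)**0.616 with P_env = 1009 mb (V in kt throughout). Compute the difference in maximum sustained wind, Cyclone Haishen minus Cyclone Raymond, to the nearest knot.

-64 kt

Cyclone Haishen: ΔP = 40; V ≈ 5.78 × 40^0.661 ≈ 66.20 kt.
Cyclone Raymond: ΔP = 136; V ≈ 6.31 × 136^0.616 ≈ 130.10 kt.
Difference ≈ 66.20 − 130.10 = -63.90 → -64 kt.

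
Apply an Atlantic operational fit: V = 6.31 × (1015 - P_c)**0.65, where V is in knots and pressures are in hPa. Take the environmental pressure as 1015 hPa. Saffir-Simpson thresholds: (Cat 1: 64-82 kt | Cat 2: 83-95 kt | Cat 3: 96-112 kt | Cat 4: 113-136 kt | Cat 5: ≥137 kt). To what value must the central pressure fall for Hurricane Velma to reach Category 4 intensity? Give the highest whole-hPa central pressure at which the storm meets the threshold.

Category 4 begins at V = 113 kt.
Required ΔP = (113/6.31)^(1/0.65) = 17.908^1.538 ≈ 84.68 hPa.
P_c ≤ 1015 − 84.68 = 930.32, so the highest integer P_c is 930 hPa.

930 hPa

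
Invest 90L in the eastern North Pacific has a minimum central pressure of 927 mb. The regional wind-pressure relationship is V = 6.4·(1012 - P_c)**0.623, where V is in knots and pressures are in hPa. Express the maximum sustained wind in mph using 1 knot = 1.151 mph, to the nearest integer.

117 mph

ΔP = 1012 − 927 = 85 mb.
V ≈ 6.4 × 85^0.623 = 6.4 × 15.923 ≈ 101.908 kt.
101.908 × 1.151 ≈ 117.30 mph → 117 mph.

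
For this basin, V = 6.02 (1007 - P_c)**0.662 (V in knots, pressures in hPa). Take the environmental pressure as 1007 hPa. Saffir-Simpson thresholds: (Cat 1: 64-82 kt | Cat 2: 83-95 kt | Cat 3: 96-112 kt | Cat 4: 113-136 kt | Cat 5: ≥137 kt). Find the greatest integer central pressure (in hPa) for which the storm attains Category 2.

Category 2 begins at V = 83 kt.
Required ΔP = (83/6.02)^(1/0.662) = 13.787^1.511 ≈ 52.63 hPa.
P_c ≤ 1007 − 52.63 = 954.37, so the highest integer P_c is 954 hPa.

954 hPa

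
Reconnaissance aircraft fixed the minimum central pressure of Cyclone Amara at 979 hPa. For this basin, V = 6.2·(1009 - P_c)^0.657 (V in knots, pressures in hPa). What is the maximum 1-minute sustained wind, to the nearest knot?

58 kt

ΔP = 1009 − 979 = 30 hPa.
30^0.657 ≈ 9.343.
V ≈ 6.2 × 9.343 ≈ 57.9 kt.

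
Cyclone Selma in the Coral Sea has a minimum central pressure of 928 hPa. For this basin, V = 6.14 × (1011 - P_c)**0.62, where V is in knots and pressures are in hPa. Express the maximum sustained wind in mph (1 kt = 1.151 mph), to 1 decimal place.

ΔP = 1011 − 928 = 83 hPa.
V ≈ 6.14 × 83^0.62 = 6.14 × 15.482 ≈ 95.060 kt.
95.060 × 1.151 ≈ 109.41 mph → 109.4 mph.

109.4 mph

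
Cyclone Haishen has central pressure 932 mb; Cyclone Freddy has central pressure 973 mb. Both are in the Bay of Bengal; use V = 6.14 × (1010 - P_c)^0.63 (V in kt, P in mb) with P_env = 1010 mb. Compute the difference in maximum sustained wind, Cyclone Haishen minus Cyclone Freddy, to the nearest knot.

36 kt

Cyclone Haishen: ΔP = 78; V ≈ 6.14 × 78^0.63 ≈ 95.54 kt.
Cyclone Freddy: ΔP = 37; V ≈ 6.14 × 37^0.63 ≈ 59.72 kt.
Difference ≈ 95.54 − 59.72 = 35.82 → 36 kt.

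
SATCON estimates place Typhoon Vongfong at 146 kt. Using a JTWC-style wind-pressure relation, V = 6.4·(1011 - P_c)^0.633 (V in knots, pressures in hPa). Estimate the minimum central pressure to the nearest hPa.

ΔP = (V / 6.4)^(1/0.633) = (146/6.4)^1.580.
146/6.4 = 22.812; 22.812^1.580 ≈ 139.83 hPa.
P_c = 1011 − 139.83 = 871.17 ≈ 871 hPa.

871 hPa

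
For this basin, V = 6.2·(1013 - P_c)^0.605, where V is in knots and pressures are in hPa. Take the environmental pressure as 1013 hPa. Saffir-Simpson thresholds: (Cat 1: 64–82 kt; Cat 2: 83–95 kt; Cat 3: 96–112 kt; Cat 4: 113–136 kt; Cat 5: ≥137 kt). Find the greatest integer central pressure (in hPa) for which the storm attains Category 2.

Category 2 begins at V = 83 kt.
Required ΔP = (83/6.2)^(1/0.605) = 13.387^1.653 ≈ 72.83 hPa.
P_c ≤ 1013 − 72.83 = 940.17, so the highest integer P_c is 940 hPa.

940 hPa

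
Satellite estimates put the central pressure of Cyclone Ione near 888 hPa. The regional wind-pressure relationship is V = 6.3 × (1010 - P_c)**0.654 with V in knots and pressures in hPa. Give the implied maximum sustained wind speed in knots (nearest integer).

ΔP = 1010 − 888 = 122 hPa.
122^0.654 ≈ 23.146.
V ≈ 6.3 × 23.146 ≈ 145.8 kt.

146 kt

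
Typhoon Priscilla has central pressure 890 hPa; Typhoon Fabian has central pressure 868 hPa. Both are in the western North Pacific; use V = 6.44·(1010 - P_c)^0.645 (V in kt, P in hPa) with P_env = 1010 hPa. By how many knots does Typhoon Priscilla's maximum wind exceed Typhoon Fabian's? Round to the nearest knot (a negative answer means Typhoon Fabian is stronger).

-16 kt

Typhoon Priscilla: ΔP = 120; V ≈ 6.44 × 120^0.645 ≈ 141.24 kt.
Typhoon Fabian: ΔP = 142; V ≈ 6.44 × 142^0.645 ≈ 157.44 kt.
Difference ≈ 141.24 − 157.44 = -16.20 → -16 kt.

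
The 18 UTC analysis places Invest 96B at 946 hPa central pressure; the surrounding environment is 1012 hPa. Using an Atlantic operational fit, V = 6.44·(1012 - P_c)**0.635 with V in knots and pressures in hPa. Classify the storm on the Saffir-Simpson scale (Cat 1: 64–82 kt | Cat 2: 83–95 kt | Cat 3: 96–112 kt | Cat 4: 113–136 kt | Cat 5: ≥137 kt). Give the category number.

ΔP = 1012 − 946 = 66 hPa.
V ≈ 6.44 × 66^0.635 = 6.44 × 14.30 ≈ 92 kt.
92 kt falls in the Category 2 band.

2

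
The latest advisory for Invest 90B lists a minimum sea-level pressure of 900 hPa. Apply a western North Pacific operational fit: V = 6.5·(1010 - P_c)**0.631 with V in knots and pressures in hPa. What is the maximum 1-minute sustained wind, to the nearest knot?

ΔP = 1010 − 900 = 110 hPa.
110^0.631 ≈ 19.414.
V ≈ 6.5 × 19.414 ≈ 126.2 kt.

126 kt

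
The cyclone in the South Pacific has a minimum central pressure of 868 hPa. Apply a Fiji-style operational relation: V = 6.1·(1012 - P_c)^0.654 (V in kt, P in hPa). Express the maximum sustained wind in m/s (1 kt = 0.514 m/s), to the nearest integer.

81 m/s

ΔP = 1012 − 868 = 144 hPa.
V ≈ 6.1 × 144^0.654 = 6.1 × 25.797 ≈ 157.362 kt.
157.362 × 0.514 ≈ 80.88 m/s → 81 m/s.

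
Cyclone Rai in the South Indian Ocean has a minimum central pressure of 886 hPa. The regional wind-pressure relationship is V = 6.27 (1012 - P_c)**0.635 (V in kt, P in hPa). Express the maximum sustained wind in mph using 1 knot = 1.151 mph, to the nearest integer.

156 mph

ΔP = 1012 − 886 = 126 hPa.
V ≈ 6.27 × 126^0.635 = 6.27 × 21.564 ≈ 135.208 kt.
135.208 × 1.151 ≈ 155.62 mph → 156 mph.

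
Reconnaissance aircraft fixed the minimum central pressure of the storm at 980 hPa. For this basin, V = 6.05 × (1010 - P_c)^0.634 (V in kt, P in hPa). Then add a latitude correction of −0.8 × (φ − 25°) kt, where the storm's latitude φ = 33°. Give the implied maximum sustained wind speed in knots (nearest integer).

ΔP = 1010 − 980 = 30 hPa.
30^0.634 ≈ 8.640.
V ≈ 6.05 × 8.640 ≈ 52.3 kt.
Latitude correction: −0.8 × (33 − 25) = -6.4 kt.
Corrected V ≈ 45.9 kt → 46 kt.

46 kt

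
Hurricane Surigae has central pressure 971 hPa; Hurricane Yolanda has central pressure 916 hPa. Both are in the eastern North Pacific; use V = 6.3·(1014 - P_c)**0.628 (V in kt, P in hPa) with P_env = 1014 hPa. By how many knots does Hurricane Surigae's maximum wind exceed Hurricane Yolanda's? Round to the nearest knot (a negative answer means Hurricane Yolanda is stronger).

-45 kt

Hurricane Surigae: ΔP = 43; V ≈ 6.3 × 43^0.628 ≈ 66.86 kt.
Hurricane Yolanda: ΔP = 98; V ≈ 6.3 × 98^0.628 ≈ 112.16 kt.
Difference ≈ 66.86 − 112.16 = -45.30 → -45 kt.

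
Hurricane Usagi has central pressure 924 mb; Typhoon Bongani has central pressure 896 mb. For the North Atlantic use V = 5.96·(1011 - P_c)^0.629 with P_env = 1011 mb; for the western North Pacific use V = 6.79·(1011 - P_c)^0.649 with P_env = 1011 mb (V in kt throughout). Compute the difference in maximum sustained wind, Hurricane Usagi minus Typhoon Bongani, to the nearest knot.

-49 kt

Hurricane Usagi: ΔP = 87; V ≈ 5.96 × 87^0.629 ≈ 98.90 kt.
Typhoon Bongani: ΔP = 115; V ≈ 6.79 × 115^0.649 ≈ 147.66 kt.
Difference ≈ 98.90 − 147.66 = -48.76 → -49 kt.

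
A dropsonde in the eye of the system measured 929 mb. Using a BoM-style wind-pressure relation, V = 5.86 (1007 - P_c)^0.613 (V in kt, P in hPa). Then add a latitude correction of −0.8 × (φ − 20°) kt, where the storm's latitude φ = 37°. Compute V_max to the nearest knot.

ΔP = 1007 − 929 = 78 mb.
78^0.613 ≈ 14.450.
V ≈ 5.86 × 14.450 ≈ 84.7 kt.
Latitude correction: −0.8 × (37 − 20) = -13.6 kt.
Corrected V ≈ 71.1 kt → 71 kt.

71 kt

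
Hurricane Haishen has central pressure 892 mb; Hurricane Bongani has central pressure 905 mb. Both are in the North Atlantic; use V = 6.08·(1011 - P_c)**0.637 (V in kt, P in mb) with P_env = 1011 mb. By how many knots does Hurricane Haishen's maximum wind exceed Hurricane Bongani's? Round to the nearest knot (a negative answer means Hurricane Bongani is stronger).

Hurricane Haishen: ΔP = 119; V ≈ 6.08 × 119^0.637 ≈ 127.65 kt.
Hurricane Bongani: ΔP = 106; V ≈ 6.08 × 106^0.637 ≈ 118.58 kt.
Difference ≈ 127.65 − 118.58 = 9.07 → 9 kt.

9 kt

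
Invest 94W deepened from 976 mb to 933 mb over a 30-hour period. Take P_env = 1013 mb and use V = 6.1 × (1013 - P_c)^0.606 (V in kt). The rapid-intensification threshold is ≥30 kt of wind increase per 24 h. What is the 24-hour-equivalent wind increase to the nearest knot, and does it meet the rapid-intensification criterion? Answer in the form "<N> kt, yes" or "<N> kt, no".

26 kt, no

V₁: ΔP = 37, V ≈ 6.1 × 37^0.606 ≈ 54.41 kt.
V₂: ΔP = 80, V ≈ 6.1 × 80^0.606 ≈ 86.82 kt.
ΔV over 30 h = 32.41 kt → 24 h equivalent = 32.41 × 24/30 ≈ 25.93 kt.
26 kt < 30 kt ⇒ not rapid intensification.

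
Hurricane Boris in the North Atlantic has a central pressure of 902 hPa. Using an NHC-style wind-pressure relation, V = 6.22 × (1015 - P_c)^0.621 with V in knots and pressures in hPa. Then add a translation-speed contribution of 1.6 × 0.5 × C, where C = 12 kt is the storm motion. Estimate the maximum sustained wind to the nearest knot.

ΔP = 1015 − 902 = 113 hPa.
113^0.621 ≈ 18.835.
V ≈ 6.22 × 18.835 ≈ 117.2 kt.
Translation term: 1.6 × 0.5 × 12 = 9.6 kt.
Corrected V ≈ 126.8 kt → 127 kt.

127 kt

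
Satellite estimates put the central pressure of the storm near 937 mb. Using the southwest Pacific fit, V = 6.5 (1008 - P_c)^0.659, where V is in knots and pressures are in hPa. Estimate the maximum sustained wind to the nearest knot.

108 kt

ΔP = 1008 − 937 = 71 mb.
71^0.659 ≈ 16.595.
V ≈ 6.5 × 16.595 ≈ 107.9 kt.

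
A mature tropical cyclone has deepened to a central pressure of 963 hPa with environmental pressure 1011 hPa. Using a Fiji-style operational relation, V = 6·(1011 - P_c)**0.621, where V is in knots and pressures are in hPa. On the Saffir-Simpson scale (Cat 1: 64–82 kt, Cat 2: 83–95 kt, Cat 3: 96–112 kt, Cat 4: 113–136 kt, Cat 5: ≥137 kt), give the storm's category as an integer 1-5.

1

ΔP = 1011 − 963 = 48 hPa.
V ≈ 6 × 48^0.621 = 6 × 11.07 ≈ 66 kt.
66 kt falls in the Category 1 band.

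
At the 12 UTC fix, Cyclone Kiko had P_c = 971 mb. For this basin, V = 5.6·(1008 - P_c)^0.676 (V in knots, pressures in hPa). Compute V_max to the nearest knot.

64 kt

ΔP = 1008 − 971 = 37 mb.
37^0.676 ≈ 11.484.
V ≈ 5.6 × 11.484 ≈ 64.3 kt.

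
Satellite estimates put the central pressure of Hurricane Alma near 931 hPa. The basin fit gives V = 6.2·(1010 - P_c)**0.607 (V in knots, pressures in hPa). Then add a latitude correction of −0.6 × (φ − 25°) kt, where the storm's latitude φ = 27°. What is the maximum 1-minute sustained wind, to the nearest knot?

ΔP = 1010 − 931 = 79 hPa.
79^0.607 ≈ 14.186.
V ≈ 6.2 × 14.186 ≈ 88.0 kt.
Latitude correction: −0.6 × (27 − 25) = -1.2 kt.
Corrected V ≈ 86.8 kt → 87 kt.

87 kt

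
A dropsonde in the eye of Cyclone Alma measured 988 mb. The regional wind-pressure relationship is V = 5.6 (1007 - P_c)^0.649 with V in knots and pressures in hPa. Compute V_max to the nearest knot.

ΔP = 1007 − 988 = 19 mb.
19^0.649 ≈ 6.759.
V ≈ 5.6 × 6.759 ≈ 37.9 kt.

38 kt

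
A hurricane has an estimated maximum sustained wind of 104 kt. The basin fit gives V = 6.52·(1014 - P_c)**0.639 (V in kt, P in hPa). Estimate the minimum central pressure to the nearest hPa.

938 hPa

ΔP = (V / 6.52)^(1/0.639) = (104/6.52)^1.565.
104/6.52 = 15.951; 15.951^1.565 ≈ 76.26 hPa.
P_c = 1014 − 76.26 = 937.74 ≈ 938 hPa.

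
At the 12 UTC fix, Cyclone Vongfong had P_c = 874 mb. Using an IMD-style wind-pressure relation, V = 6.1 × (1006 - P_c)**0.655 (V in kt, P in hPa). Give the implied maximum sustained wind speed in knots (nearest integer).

149 kt

ΔP = 1006 − 874 = 132 mb.
132^0.655 ≈ 24.489.
V ≈ 6.1 × 24.489 ≈ 149.4 kt.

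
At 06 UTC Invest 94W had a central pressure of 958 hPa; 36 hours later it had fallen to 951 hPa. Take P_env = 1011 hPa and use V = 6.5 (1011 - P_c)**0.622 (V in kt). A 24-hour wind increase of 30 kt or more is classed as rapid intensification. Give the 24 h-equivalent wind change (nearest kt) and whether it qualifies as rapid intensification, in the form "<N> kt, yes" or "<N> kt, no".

4 kt, no

V₁: ΔP = 53, V ≈ 6.5 × 53^0.622 ≈ 76.81 kt.
V₂: ΔP = 60, V ≈ 6.5 × 60^0.622 ≈ 82.97 kt.
ΔV over 36 h = 6.16 kt → 24 h equivalent = 6.16 × 24/36 ≈ 4.11 kt.
4 kt < 30 kt ⇒ not rapid intensification.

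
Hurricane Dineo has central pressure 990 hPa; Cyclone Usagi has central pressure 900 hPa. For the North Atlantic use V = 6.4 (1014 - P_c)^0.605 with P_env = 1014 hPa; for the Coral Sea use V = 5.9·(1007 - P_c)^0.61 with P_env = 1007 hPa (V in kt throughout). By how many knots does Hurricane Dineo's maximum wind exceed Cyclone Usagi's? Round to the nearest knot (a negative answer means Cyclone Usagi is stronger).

-58 kt

Hurricane Dineo: ΔP = 24; V ≈ 6.4 × 24^0.605 ≈ 43.77 kt.
Cyclone Usagi: ΔP = 107; V ≈ 5.9 × 107^0.61 ≈ 102.04 kt.
Difference ≈ 43.77 − 102.04 = -58.27 → -58 kt.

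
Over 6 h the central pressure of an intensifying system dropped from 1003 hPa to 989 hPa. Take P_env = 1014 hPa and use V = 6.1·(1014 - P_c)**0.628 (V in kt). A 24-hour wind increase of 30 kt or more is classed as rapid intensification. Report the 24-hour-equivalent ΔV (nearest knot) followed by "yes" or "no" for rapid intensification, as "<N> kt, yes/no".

V₁: ΔP = 11, V ≈ 6.1 × 11^0.628 ≈ 27.50 kt.
V₂: ΔP = 25, V ≈ 6.1 × 25^0.628 ≈ 46.05 kt.
ΔV over 6 h = 18.55 kt → 24 h equivalent = 18.55 × 24/6 ≈ 74.20 kt.
74 kt ≥ 30 kt ⇒ rapid intensification.

74 kt, yes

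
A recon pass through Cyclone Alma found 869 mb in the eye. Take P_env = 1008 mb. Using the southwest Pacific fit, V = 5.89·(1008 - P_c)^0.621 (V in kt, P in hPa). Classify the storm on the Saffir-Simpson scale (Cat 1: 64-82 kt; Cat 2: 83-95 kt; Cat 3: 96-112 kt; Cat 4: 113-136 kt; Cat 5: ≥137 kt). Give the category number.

4

ΔP = 1008 − 869 = 139 mb.
V ≈ 5.89 × 139^0.621 = 5.89 × 21.42 ≈ 126 kt.
126 kt falls in the Category 4 band.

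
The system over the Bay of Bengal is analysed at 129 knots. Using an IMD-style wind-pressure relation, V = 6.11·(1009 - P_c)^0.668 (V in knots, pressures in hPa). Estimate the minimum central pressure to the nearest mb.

ΔP = (V / 6.11)^(1/0.668) = (129/6.11)^1.497.
129/6.11 = 21.113; 21.113^1.497 ≈ 96.13 mb.
P_c = 1009 − 96.13 = 912.87 ≈ 913 mb.

913 mb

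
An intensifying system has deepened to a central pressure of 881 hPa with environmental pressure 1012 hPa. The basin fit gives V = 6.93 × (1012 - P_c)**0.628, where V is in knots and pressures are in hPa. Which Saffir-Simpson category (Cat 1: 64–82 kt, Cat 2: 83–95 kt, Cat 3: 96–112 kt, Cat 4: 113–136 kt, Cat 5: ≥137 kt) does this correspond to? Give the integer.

ΔP = 1012 − 881 = 131 hPa.
V ≈ 6.93 × 131^0.628 = 6.93 × 21.36 ≈ 148 kt.
148 kt falls in the Category 5 band.

5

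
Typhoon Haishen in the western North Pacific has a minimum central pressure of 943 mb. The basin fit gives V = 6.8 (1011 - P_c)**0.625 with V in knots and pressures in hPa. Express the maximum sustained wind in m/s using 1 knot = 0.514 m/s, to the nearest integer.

ΔP = 1011 − 943 = 68 mb.
V ≈ 6.8 × 68^0.625 = 6.8 × 13.974 ≈ 95.023 kt.
95.023 × 0.514 ≈ 48.84 m/s → 49 m/s.

49 m/s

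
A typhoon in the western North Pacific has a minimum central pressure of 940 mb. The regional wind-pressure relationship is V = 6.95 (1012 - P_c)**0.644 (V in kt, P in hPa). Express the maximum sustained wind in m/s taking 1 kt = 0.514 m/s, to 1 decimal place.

56.1 m/s

ΔP = 1012 − 940 = 72 mb.
V ≈ 6.95 × 72^0.644 = 6.95 × 15.708 ≈ 109.171 kt.
109.171 × 0.514 ≈ 56.11 m/s → 56.1 m/s.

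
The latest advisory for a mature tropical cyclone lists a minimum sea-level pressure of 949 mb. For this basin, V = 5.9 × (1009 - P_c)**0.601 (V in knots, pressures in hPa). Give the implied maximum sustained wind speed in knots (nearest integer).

ΔP = 1009 − 949 = 60 mb.
60^0.601 ≈ 11.713.
V ≈ 5.9 × 11.713 ≈ 69.1 kt.

69 kt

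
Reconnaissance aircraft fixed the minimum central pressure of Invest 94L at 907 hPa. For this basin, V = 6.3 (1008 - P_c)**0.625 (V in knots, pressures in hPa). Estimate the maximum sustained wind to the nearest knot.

113 kt

ΔP = 1008 − 907 = 101 hPa.
101^0.625 ≈ 17.894.
V ≈ 6.3 × 17.894 ≈ 112.7 kt.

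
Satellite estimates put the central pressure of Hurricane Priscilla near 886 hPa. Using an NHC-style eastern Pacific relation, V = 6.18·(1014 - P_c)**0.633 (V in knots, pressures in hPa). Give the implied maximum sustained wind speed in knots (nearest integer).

133 kt

ΔP = 1014 − 886 = 128 hPa.
128^0.633 ≈ 21.571.
V ≈ 6.18 × 21.571 ≈ 133.3 kt.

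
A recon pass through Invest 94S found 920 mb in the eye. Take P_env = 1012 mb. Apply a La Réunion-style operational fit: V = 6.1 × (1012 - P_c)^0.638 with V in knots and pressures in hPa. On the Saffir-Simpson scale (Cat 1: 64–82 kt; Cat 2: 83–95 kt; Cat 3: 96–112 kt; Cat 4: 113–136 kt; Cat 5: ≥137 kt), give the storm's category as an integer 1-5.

ΔP = 1012 − 920 = 92 mb.
V ≈ 6.1 × 92^0.638 = 6.1 × 17.90 ≈ 109 kt.
109 kt falls in the Category 3 band.

3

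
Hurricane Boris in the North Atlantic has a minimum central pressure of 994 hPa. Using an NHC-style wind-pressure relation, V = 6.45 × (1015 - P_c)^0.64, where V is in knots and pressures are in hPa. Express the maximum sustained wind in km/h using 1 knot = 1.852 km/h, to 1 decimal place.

83.8 km/h

ΔP = 1015 − 994 = 21 hPa.
V ≈ 6.45 × 21^0.64 = 6.45 × 7.018 ≈ 45.267 kt.
45.267 × 1.852 ≈ 83.83 km/h → 83.8 km/h.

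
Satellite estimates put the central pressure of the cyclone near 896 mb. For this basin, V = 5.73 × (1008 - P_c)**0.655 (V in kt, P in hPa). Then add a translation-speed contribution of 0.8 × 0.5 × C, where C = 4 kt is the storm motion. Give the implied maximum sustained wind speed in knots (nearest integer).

128 kt

ΔP = 1008 − 896 = 112 mb.
112^0.655 ≈ 21.991.
V ≈ 5.73 × 21.991 ≈ 126.0 kt.
Translation term: 0.8 × 0.5 × 4 = 1.6 kt.
Corrected V ≈ 127.6 kt → 128 kt.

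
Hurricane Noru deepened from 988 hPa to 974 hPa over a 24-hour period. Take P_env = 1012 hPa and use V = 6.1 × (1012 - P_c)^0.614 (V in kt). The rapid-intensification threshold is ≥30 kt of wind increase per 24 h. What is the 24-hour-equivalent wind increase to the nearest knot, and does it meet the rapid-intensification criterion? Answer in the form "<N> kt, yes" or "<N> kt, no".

14 kt, no

V₁: ΔP = 24, V ≈ 6.1 × 24^0.614 ≈ 42.93 kt.
V₂: ΔP = 38, V ≈ 6.1 × 38^0.614 ≈ 56.93 kt.
ΔV over 24 h = 14.00 kt → 24 h equivalent = 14.00 × 24/24 ≈ 14.00 kt.
14 kt < 30 kt ⇒ not rapid intensification.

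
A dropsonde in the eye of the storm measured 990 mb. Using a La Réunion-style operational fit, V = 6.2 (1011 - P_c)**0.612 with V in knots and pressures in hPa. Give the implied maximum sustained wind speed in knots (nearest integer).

40 kt

ΔP = 1011 − 990 = 21 mb.
21^0.612 ≈ 6.445.
V ≈ 6.2 × 6.445 ≈ 40.0 kt.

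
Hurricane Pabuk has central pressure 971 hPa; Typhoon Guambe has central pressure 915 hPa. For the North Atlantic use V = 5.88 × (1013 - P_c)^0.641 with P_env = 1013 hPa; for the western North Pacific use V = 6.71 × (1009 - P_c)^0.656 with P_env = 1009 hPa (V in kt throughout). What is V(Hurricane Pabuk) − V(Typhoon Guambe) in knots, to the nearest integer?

-68 kt

Hurricane Pabuk: ΔP = 42; V ≈ 5.88 × 42^0.641 ≈ 64.55 kt.
Typhoon Guambe: ΔP = 94; V ≈ 6.71 × 94^0.656 ≈ 132.16 kt.
Difference ≈ 64.55 − 132.16 = -67.61 → -68 kt.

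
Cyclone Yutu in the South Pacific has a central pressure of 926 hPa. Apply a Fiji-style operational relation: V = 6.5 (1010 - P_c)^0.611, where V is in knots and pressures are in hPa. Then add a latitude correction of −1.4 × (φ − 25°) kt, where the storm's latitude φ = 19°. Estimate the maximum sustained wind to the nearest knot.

106 kt

ΔP = 1010 − 926 = 84 hPa.
84^0.611 ≈ 14.988.
V ≈ 6.5 × 14.988 ≈ 97.4 kt.
Latitude correction: −1.4 × (19 − 25) = 8.4 kt.
Corrected V ≈ 105.8 kt → 106 kt.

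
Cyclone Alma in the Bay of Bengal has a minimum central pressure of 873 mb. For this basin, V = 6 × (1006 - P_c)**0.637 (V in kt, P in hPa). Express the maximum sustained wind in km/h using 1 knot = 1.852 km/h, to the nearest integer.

250 km/h

ΔP = 1006 − 873 = 133 mb.
V ≈ 6 × 133^0.637 = 6 × 22.537 ≈ 135.221 kt.
135.221 × 1.852 ≈ 250.43 km/h → 250 km/h.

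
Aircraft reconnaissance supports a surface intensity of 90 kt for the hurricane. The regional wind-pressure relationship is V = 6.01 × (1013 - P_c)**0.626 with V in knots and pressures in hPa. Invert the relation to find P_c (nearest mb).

ΔP = (V / 6.01)^(1/0.626) = (90/6.01)^1.597.
90/6.01 = 14.975; 14.975^1.597 ≈ 75.44 mb.
P_c = 1013 − 75.44 = 937.56 ≈ 938 mb.

938 mb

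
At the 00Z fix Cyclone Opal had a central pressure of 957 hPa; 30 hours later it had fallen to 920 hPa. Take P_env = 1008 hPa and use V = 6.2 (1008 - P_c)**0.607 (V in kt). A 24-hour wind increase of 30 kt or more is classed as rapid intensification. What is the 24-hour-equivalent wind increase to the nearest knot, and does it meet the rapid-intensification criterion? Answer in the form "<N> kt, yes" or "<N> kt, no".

V₁: ΔP = 51, V ≈ 6.2 × 51^0.607 ≈ 67.44 kt.
V₂: ΔP = 88, V ≈ 6.2 × 88^0.607 ≈ 93.91 kt.
ΔV over 30 h = 26.47 kt → 24 h equivalent = 26.47 × 24/30 ≈ 21.18 kt.
21 kt < 30 kt ⇒ not rapid intensification.

21 kt, no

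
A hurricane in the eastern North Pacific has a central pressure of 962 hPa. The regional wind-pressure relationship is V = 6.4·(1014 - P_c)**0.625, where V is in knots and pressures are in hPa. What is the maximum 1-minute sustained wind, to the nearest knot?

76 kt

ΔP = 1014 − 962 = 52 hPa.
52^0.625 ≈ 11.817.
V ≈ 6.4 × 11.817 ≈ 75.6 kt.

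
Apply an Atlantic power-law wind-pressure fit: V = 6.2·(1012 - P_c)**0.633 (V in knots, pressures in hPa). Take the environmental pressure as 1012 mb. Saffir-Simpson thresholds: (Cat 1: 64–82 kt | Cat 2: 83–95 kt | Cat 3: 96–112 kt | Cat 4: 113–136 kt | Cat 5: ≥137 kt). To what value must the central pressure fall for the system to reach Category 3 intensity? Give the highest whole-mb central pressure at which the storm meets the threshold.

936 mb

Category 3 begins at V = 96 kt.
Required ΔP = (96/6.2)^(1/0.633) = 15.484^1.580 ≈ 75.81 mb.
P_c ≤ 1012 − 75.81 = 936.19, so the highest integer P_c is 936 mb.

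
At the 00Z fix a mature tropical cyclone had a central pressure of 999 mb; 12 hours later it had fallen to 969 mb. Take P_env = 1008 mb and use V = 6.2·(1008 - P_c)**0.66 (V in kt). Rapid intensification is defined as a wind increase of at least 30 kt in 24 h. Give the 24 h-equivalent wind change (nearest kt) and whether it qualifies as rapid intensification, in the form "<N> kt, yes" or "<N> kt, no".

V₁: ΔP = 9, V ≈ 6.2 × 9^0.66 ≈ 26.44 kt.
V₂: ΔP = 39, V ≈ 6.2 × 39^0.66 ≈ 69.58 kt.
ΔV over 12 h = 43.14 kt → 24 h equivalent = 43.14 × 24/12 ≈ 86.28 kt.
86 kt ≥ 30 kt ⇒ rapid intensification.

86 kt, yes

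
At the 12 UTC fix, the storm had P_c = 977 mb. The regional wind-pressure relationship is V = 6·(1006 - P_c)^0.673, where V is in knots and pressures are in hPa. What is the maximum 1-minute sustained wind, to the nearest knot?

ΔP = 1006 − 977 = 29 mb.
29^0.673 ≈ 9.643.
V ≈ 6 × 9.643 ≈ 57.9 kt.

58 kt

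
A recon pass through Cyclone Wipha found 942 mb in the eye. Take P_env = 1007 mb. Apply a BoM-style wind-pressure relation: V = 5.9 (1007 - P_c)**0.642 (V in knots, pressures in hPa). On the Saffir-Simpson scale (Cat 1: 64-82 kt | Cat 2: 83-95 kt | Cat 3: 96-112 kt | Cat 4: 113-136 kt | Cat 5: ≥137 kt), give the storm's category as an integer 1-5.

2

ΔP = 1007 − 942 = 65 mb.
V ≈ 5.9 × 65^0.642 = 5.9 × 14.58 ≈ 86 kt.
86 kt falls in the Category 2 band.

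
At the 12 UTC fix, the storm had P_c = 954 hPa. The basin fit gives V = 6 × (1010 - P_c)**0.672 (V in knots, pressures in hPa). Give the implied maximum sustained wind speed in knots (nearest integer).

90 kt

ΔP = 1010 − 954 = 56 hPa.
56^0.672 ≈ 14.955.
V ≈ 6 × 14.955 ≈ 89.7 kt.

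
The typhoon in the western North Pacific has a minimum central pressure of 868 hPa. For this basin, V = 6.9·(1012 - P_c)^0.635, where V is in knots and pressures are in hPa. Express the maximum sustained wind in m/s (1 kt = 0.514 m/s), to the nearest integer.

ΔP = 1012 − 868 = 144 hPa.
V ≈ 6.9 × 144^0.635 = 6.9 × 23.473 ≈ 161.961 kt.
161.961 × 0.514 ≈ 83.25 m/s → 83 m/s.

83 m/s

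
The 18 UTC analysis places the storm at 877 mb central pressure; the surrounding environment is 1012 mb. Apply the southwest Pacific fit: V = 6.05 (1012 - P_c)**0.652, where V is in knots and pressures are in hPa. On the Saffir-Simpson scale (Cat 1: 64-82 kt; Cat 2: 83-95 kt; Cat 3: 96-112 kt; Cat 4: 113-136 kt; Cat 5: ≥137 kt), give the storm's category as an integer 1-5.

ΔP = 1012 − 877 = 135 mb.
V ≈ 6.05 × 135^0.652 = 6.05 × 24.49 ≈ 148 kt.
148 kt falls in the Category 5 band.

5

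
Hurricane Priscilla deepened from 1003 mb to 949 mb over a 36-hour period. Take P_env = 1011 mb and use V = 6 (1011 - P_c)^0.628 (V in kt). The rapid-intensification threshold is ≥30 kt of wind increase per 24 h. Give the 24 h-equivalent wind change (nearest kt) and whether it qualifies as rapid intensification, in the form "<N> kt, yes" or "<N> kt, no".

39 kt, yes

V₁: ΔP = 8, V ≈ 6 × 8^0.628 ≈ 22.15 kt.
V₂: ΔP = 62, V ≈ 6 × 62^0.628 ≈ 80.13 kt.
ΔV over 36 h = 57.98 kt → 24 h equivalent = 57.98 × 24/36 ≈ 38.65 kt.
39 kt ≥ 30 kt ⇒ rapid intensification.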